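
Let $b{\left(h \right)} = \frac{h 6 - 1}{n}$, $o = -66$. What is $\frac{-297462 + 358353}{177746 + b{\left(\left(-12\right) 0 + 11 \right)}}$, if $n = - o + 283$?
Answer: $\frac{21250959}{62033419} \approx 0.34257$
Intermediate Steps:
$n = 349$ ($n = \left(-1\right) \left(-66\right) + 283 = 66 + 283 = 349$)
$b{\left(h \right)} = - \frac{1}{349} + \frac{6 h}{349}$ ($b{\left(h \right)} = \frac{h 6 - 1}{349} = \left(6 h - 1\right) \frac{1}{349} = \left(-1 + 6 h\right) \frac{1}{349} = - \frac{1}{349} + \frac{6 h}{349}$)
$\frac{-297462 + 358353}{177746 + b{\left(\left(-12\right) 0 + 11 \right)}} = \frac{-297462 + 358353}{177746 - \left(\frac{1}{349} - \frac{6 \left(\left(-12\right) 0 + 11\right)}{349}\right)} = \frac{60891}{177746 - \left(\frac{1}{349} - \frac{6 \left(0 + 11\right)}{349}\right)} = \frac{60891}{177746 + \left(- \frac{1}{349} + \frac{6}{349} \cdot 11\right)} = \frac{60891}{177746 + \left(- \frac{1}{349} + \frac{66}{349}\right)} = \frac{60891}{177746 + \frac{65}{349}} = \frac{60891}{\frac{62033419}{349}} = 60891 \cdot \frac{349}{62033419} = \frac{21250959}{62033419}$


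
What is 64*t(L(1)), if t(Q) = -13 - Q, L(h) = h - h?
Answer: -832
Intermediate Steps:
L(h) = 0
64*t(L(1)) = 64*(-13 - 1*0) = 64*(-13 + 0) = 64*(-13) = -832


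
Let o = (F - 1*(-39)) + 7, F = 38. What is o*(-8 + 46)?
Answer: 3192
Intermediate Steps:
o = 84 (o = (38 - 1*(-39)) + 7 = (38 + 39) + 7 = 77 + 7 = 84)
o*(-8 + 46) = 84*(-8 + 46) = 84*38 = 3192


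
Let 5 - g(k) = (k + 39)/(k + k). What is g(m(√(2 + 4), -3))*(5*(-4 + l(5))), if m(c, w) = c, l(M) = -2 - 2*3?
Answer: -270 + 195*√6 ≈ 207.65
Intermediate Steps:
l(M) = -8 (l(M) = -2 - 6 = -8)
g(k) = 5 - (39 + k)/(2*k) (g(k) = 5 - (k + 39)/(k + k) = 5 - (39 + k)/(2*k))
g(m(√(2 + 4), -3))*(5*(-4 + l(5))) = (3*(-13 + 3*√(2 + 4))/(2*(√(2 + 4))))*(5*(-4 - 8)) = (3*(-13 + 3*√6)/(2*(√6)))*(5*(-12)) = (3*(√6/6)*(-13 + 3*√6)/2)*(-60) = (√6*(-13 + 3*√6)/4)*(-60) = -15*√6*(-13 + 3*√6)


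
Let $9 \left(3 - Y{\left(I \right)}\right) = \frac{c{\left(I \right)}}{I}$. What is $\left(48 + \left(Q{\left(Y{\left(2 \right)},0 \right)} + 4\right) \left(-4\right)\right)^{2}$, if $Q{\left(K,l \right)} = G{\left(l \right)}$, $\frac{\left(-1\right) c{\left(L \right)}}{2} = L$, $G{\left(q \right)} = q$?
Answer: $1024$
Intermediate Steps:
$c{\left(L \right)} = - 2 L$
$Y{\left(I \right)} = \frac{29}{9}$ ($Y{\left(I \right)} = 3 - \frac{- 2 I \frac{1}{I}}{9} = 3 - - \frac{2}{9} = 3 + \frac{2}{9} = \frac{29}{9}$)
$Q{\left(K,l \right)} = l$
$\left(48 + \left(Q{\left(Y{\left(2 \right)},0 \right)} + 4\right) \left(-4\right)\right)^{2} = \left(48 + \left(0 + 4\right) \left(-4\right)\right)^{2} = \left(48 + 4 \left(-4\right)\right)^{2} = \left(48 - 16\right)^{2} = 32^{2} = 1024$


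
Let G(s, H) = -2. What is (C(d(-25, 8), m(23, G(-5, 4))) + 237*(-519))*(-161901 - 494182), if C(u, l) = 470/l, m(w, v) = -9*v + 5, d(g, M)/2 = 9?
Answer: 1855795717717/23 ≈ 8.0687e+10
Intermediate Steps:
d(g, M) = 18 (d(g, M) = 2*9 = 18)
m(w, v) = 5 - 9*v
(C(d(-25, 8), m(23, G(-5, 4))) + 237*(-519))*(-161901 - 494182) = (470/(5 - 9*(-2)) + 237*(-519))*(-161901 - 494182) = (470/(5 + 18) - 123003)*(-656083) = (470/23 - 123003)*(-656083) = -2828599/23*(-656083) = 1855795717717/23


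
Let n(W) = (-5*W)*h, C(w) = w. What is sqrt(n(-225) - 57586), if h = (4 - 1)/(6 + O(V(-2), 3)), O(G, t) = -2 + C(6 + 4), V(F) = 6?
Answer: I*sqrt(11239606)/14 ≈ 239.47*I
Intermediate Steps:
O(G, t) = 8 (O(G, t) = -2 + (6 + 4) = -2 + 10 = 8)
h = 3/14 (h = (4 - 1)/(6 + 8) = 3/14 ≈ 0.21429)
n(W) = -15*W/14 (n(W) = -5*W*(3/14) = -15*W/14)
sqrt(n(-225) - 57586) = sqrt(-15/14*(-225) - 57586) = sqrt(3375/14 - 57586) = sqrt(-802829/14) = I*sqrt(11239606)/14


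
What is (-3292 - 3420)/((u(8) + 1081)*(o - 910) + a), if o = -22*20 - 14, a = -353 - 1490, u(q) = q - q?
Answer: 6712/1476327 ≈ 0.0045464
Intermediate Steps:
u(q) = 0
a = -1843
o = -454 (o = -440 - 14 = -454)
(-3292 - 3420)/((u(8) + 1081)*(o - 910) + a) = (-3292 - 3420)/((0 + 1081)*(-454 - 910) - 1843) = -6712/(1081*(-1364) - 1843) = -6712/(-1474484 - 1843) = -6712/(-1476327) = -6712*(-1/1476327) = 6712/1476327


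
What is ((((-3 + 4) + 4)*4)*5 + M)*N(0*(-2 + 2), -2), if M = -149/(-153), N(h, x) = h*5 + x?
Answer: -30898/153 ≈ -201.95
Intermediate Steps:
N(h, x) = x + 5*h (N(h, x) = 5*h + x = x + 5*h)
M = 149/153 (M = -149*(-1/153) = 149/153 ≈ 0.97386)
((((-3 + 4) + 4)*4)*5 + M)*N(0*(-2 + 2), -2) = ((((-3 + 4) + 4)*4)*5 + 149/153)*(-2 + 5*(0*(-2 + 2))) = (((1 + 4)*4)*5 + 149/153)*(-2 + 5*(0*0)) = ((5*4)*5 + 149/153)*(-2 + 5*0) = (20*5 + 149/153)*(-2 + 0) = (100 + 149/153)*(-2) = (15449/153)*(-2) = -30898/153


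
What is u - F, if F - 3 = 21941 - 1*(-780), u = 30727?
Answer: 8003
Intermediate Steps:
F = 22724 (F = 3 + (21941 - 1*(-780)) = 3 + (21941 + 780) = 3 + 22721 = 22724)
u - F = 30727 - 1*22724 = 30727 - 22724 = 8003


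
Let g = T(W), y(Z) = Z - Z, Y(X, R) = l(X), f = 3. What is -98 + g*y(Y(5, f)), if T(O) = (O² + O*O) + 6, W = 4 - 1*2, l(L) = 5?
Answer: -98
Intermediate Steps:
W = 2 (W = 4 - 2 = 2)
Y(X, R) = 5
y(Z) = 0
T(O) = 6 + 2*O² (T(O) = (O² + O²) + 6 = 2*O² + 6 = 6 + 2*O²)
g = 14 (g = 6 + 2*2² = 6 + 2*4 = 6 + 8 = 14)
-98 + g*y(Y(5, f)) = -98 + 14*0 = -98 + 0 = -98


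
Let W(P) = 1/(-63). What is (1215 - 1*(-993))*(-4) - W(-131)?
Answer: -556415/63 ≈ -8832.0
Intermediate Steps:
W(P) = -1/63
(1215 - 1*(-993))*(-4) - W(-131) = (1215 - 1*(-993))*(-4) - 1*(-1/63) = (1215 + 993)*(-4) + 1/63 = 2208*(-4) + 1/63 = -8832 + 1/63 = -556415/63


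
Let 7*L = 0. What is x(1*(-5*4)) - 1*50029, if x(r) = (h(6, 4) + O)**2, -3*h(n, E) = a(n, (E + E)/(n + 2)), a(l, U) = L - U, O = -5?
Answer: -450065/9 ≈ -50007.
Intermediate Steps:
L = 0 (L = (1/7)*0 = 0)
a(l, U) = -U (a(l, U) = 0 - U = -U)
h(n, E) = 2*E/(3*(2 + n)) (h(n, E) = -(-1)*(E + E)/(n + 2)/3 = -(-1)*(2*E)/(2 + n)/3 = -(-1)*2*E/(2 + n)/3 = -(-2)*E/(3*(2 + n)) = 2*E/(3*(2 + n)))
x(r) = 196/9 (x(r) = ((2/3)*4/(2 + 6) - 5)**2 = ((2/3)*4/8 - 5)**2 = ((2/3)*4*(1/8) - 5)**2 = (1/3 - 5)**2 = (-14/3)**2 = 196/9)
x(1*(-5*4)) - 1*50029 = 196/9 - 1*50029 = 196/9 - 50029 = -450065/9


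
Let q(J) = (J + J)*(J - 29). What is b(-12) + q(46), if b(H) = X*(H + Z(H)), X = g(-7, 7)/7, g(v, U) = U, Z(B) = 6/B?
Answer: 3103/2 ≈ 1551.5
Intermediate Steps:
q(J) = 2*J*(-29 + J) (q(J) = (2*J)*(-29 + J) = 2*J*(-29 + J))
X = 1 (X = 7/7 = 7*(⅐) = 1)
b(H) = H + 6/H (b(H) = 1*(H + 6/H) = H + 6/H)
b(-12) + q(46) = (-12 + 6/(-12)) + 2*46*(-29 + 46) = (-12 + 6*(-1/12)) + 2*46*17 = (-12 - ½) + 1564 = -25/2 + 1564 = 3103/2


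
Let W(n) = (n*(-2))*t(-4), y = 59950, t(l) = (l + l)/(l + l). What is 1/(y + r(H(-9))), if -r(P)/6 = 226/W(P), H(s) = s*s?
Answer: 27/1618876 ≈ 1.6678e-5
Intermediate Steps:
H(s) = s**2
t(l) = 1 (t(l) = (2*l)/((2*l)) = (2*l)*(1/(2*l)) = 1)
W(n) = -2*n (W(n) = (n*(-2))*1 = -2*n*1 = -2*n)
r(P) = 678/P (r(P) = -1356/((-2*P)) = -1356*(-1/(2*P)) = -(-678)/P = 678/P)
1/(y + r(H(-9))) = 1/(59950 + 678/((-9)**2)) = 1/(59950 + 678/81) = 1/(59950 + 678*(1/81)) = 1/(59950 + 226/27) = 1/(1618876/27) = 27/1618876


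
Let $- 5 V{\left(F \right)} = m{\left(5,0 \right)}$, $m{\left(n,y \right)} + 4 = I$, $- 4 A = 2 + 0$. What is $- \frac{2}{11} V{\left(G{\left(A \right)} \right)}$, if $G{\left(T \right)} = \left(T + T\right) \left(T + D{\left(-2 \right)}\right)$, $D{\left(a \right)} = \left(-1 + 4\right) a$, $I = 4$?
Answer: $0$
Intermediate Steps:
$A = - \frac{1}{2}$ ($A = - \frac{2 + 0}{4} = \left(- \frac{1}{4}\right) 2 = - \frac{1}{2} \approx -0.5$)
$m{\left(n,y \right)} = 0$ ($m{\left(n,y \right)} = -4 + 4 = 0$)
$D{\left(a \right)} = 3 a$
$G{\left(T \right)} = 2 T \left(-6 + T\right)$ ($G{\left(T \right)} = \left(T + T\right) \left(T + 3 \left(-2\right)\right) = 2 T \left(T - 6\right) = 2 T \left(-6 + T\right)$)
$V{\left(F \right)} = 0$ ($V{\left(F \right)} = \left(- \frac{1}{5}\right) 0 = 0$)
$- \frac{2}{11} V{\left(G{\left(A \right)} \right)} = - \frac{2}{11} \cdot 0 = \left(-2\right) \frac{1}{11} \cdot 0 = \left(- \frac{2}{11}\right) 0 = 0$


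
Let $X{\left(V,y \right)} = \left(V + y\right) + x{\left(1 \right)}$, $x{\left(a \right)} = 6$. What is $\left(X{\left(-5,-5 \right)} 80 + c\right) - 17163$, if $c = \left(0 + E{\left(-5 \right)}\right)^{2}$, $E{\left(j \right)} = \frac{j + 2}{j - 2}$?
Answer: $- \frac{856658}{49} \approx -17483.0$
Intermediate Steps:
$E{\left(j \right)} = \frac{2 + j}{-2 + j}$
$X{\left(V,y \right)} = 6 + V + y$ ($X{\left(V,y \right)} = \left(V + y\right) + 6 = 6 + V + y$)
$c = \frac{9}{49}$ ($c = \left(0 + \frac{2 - 5}{-2 - 5}\right)^{2} = \left(0 + \frac{1}{-7} \left(-3\right)\right)^{2} = \left(0 - - \frac{3}{7}\right)^{2} = \left(0 + \frac{3}{7}\right)^{2} = \left(\frac{3}{7}\right)^{2} = \frac{9}{49} \approx 0.18367$)
$\left(X{\left(-5,-5 \right)} 80 + c\right) - 17163 = \left(\left(6 - 5 - 5\right) 80 + \frac{9}{49}\right) - 17163 = \left(\left(-4\right) 80 + \frac{9}{49}\right) - 17163 = \left(-320 + \frac{9}{49}\right) - 17163 = - \frac{15671}{49} - 17163 = - \frac{856658}{49}$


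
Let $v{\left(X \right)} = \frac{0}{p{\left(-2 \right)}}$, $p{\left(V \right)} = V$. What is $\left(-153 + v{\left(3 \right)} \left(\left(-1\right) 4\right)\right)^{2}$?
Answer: $23409$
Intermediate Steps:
$v{\left(X \right)} = 0$ ($v{\left(X \right)} = \frac{0}{-2} = 0 \left(- \frac{1}{2}\right) = 0$)
$\left(-153 + v{\left(3 \right)} \left(\left(-1\right) 4\right)\right)^{2} = \left(-153 + 0 \left(\left(-1\right) 4\right)\right)^{2} = \left(-153 + 0 \left(-4\right)\right)^{2} = \left(-153 + 0\right)^{2} = \left(-153\right)^{2} = 23409$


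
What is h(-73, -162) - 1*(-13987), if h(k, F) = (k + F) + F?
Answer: 13590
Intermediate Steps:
h(k, F) = k + 2*F (h(k, F) = (F + k) + F = k + 2*F)
h(-73, -162) - 1*(-13987) = (-73 + 2*(-162)) - 1*(-13987) = (-73 - 324) + 13987 = -397 + 13987 = 13590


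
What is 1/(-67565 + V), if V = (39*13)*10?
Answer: -1/62495 ≈ -1.6001e-5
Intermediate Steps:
V = 5070 (V = 507*10 = 5070)
1/(-67565 + V) = 1/(-67565 + 5070) = 1/(-62495) = -1/62495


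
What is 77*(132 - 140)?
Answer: -616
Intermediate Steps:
77*(132 - 140) = 77*(-8) = -616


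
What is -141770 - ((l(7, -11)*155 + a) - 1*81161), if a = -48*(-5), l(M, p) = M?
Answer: -61934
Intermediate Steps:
a = 240
-141770 - ((l(7, -11)*155 + a) - 1*81161) = -141770 - ((7*155 + 240) - 1*81161) = -141770 - ((1085 + 240) - 81161) = -141770 - (1325 - 81161) = -141770 - 1*(-79836) = -141770 + 79836 = -61934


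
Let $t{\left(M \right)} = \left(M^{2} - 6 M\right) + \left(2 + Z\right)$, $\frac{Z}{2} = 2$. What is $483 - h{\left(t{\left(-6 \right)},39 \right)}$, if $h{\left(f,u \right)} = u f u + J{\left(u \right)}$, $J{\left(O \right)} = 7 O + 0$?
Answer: $-118428$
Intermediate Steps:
$Z = 4$ ($Z = 2 \cdot 2 = 4$)
$J{\left(O \right)} = 7 O$
$t{\left(M \right)} = 6 + M^{2} - 6 M$ ($t{\left(M \right)} = \left(M^{2} - 6 M\right) + \left(2 + 4\right) = \left(M^{2} - 6 M\right) + 6 = 6 + M^{2} - 6 M$)
$h{\left(f,u \right)} = 7 u + f u^{2}$ ($h{\left(f,u \right)} = u f u + 7 u = f u u + 7 u = f u^{2} + 7 u = 7 u + f u^{2}$)
$483 - h{\left(t{\left(-6 \right)},39 \right)} = 483 - 39 \left(7 + \left(6 + \left(-6\right)^{2} - -36\right) 39\right) = 483 - 39 \left(7 + \left(6 + 36 + 36\right) 39\right) = 483 - 39 \left(7 + 78 \cdot 39\right) = 483 - 39 \left(7 + 3042\right) = 483 - 39 \cdot 3049 = 483 - 118911 = -118428$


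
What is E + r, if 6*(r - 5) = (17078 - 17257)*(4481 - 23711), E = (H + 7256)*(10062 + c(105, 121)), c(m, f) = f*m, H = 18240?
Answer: 581041132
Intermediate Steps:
E = 580467432 (E = (18240 + 7256)*(10062 + 121*105) = 25496*(10062 + 12705) = 25496*22767 = 580467432)
r = 573700 (r = 5 + ((17078 - 17257)*(4481 - 23711))/6 = 5 + (-179*(-19230))/6 = 5 + (1/6)*3442170 = 5 + 573695 = 573700)
E + r = 580467432 + 573700 = 581041132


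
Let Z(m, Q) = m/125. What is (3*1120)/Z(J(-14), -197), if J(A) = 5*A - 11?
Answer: -140000/27 ≈ -5185.2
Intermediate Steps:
J(A) = -11 + 5*A
Z(m, Q) = m/125
(3*1120)/Z(J(-14), -197) = (3*1120)/(((-11 + 5*(-14))/125)) = 3360/(((-11 - 70)/125)) = 3360/(((1/125)*(-81))) = 3360/(-81/125) = 3360*(-125/81) = -140000/27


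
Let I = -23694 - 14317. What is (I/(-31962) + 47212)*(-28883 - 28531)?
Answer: -2062841214485/761 ≈ -2.7107e+9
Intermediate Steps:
I = -38011
(I/(-31962) + 47212)*(-28883 - 28531) = (-38011/(-31962) + 47212)*(-28883 - 28531) = (-38011*(-1/31962) + 47212)*(-57414) = (38011/31962 + 47212)*(-57414) = (1509027955/31962)*(-57414) = -2062841214485/761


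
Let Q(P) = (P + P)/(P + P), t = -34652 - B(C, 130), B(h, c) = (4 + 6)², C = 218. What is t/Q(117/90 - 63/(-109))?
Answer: -34752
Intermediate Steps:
B(h, c) = 100 (B(h, c) = 10² = 100)
t = -34752 (t = -34652 - 1*100 = -34652 - 100 = -34752)
Q(P) = 1 (Q(P) = (2*P)/((2*P)) = (2*P)*(1/(2*P)) = 1)
t/Q(117/90 - 63/(-109)) = -34752/1 = -34752*1 = -34752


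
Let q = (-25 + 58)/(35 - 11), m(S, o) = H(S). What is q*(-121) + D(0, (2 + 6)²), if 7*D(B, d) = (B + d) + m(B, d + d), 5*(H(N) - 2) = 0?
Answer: -8789/56 ≈ -156.95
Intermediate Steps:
H(N) = 2 (H(N) = 2 + (⅕)*0 = 2 + 0 = 2)
m(S, o) = 2
D(B, d) = 2/7 + B/7 + d/7 (D(B, d) = ((B + d) + 2)/7 = (2 + B + d)/7 = 2/7 + B/7 + d/7)
q = 11/8 (q = 33/24 = 33*(1/24) = 11/8 ≈ 1.3750)
q*(-121) + D(0, (2 + 6)²) = (11/8)*(-121) + (2/7 + (⅐)*0 + (2 + 6)²/7) = -1331/8 + (2/7 + 0 + (⅐)*8²) = -1331/8 + (2/7 + 0 + (⅐)*64) = -1331/8 + (2/7 + 0 + 64/7) = -1331/8 + 66/7 = -8789/56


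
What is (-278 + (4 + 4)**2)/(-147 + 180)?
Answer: -214/33 ≈ -6.4848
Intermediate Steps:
(-278 + (4 + 4)**2)/(-147 + 180) = (-278 + 8**2)/33 = (-278 + 64)*(1/33) = -214*1/33 = -214/33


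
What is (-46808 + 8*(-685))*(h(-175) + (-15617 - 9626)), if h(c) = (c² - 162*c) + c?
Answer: -1754628416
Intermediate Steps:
h(c) = c² - 161*c
(-46808 + 8*(-685))*(h(-175) + (-15617 - 9626)) = (-46808 + 8*(-685))*(-175*(-161 - 175) + (-15617 - 9626)) = (-46808 - 5480)*(-175*(-336) - 25243) = -52288*(58800 - 25243) = -52288*33557 = -1754628416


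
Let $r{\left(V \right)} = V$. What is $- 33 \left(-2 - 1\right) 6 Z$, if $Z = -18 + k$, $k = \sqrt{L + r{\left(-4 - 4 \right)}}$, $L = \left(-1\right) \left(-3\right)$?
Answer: $-10692 + 594 i \sqrt{5} \approx -10692.0 + 1328.2 i$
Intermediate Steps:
$L = 3$
$k = i \sqrt{5}$ ($k = \sqrt{3 - 8} = \sqrt{-5} = i \sqrt{5} \approx 2.2361 i$)
$Z = -18 + i \sqrt{5} \approx -18.0 + 2.2361 i$
$- 33 \left(-2 - 1\right) 6 Z = - 33 \left(-2 - 1\right) 6 \left(-18 + i \sqrt{5}\right) = - 33 \left(\left(-3\right) 6\right) \left(-18 + i \sqrt{5}\right) = \left(-33\right) \left(-18\right) \left(-18 + i \sqrt{5}\right) = 594 \left(-18 + i \sqrt{5}\right) = -10692 + 594 i \sqrt{5}$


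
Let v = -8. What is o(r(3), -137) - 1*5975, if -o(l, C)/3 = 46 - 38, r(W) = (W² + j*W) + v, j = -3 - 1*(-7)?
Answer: -5999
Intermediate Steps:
j = 4 (j = -3 + 7 = 4)
r(W) = -8 + W² + 4*W (r(W) = (W² + 4*W) - 8 = -8 + W² + 4*W)
o(l, C) = -24 (o(l, C) = -3*(46 - 38) = -3*8 = -24)
o(r(3), -137) - 1*5975 = -24 - 1*5975 = -24 - 5975 = -5999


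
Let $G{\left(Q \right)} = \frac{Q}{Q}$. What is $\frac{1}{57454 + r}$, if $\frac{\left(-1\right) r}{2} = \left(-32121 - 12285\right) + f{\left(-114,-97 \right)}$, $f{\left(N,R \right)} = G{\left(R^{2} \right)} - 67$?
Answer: $\frac{1}{146398} \approx 6.8307 \cdot 10^{-6}$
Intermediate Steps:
$G{\left(Q \right)} = 1$
$f{\left(N,R \right)} = -66$ ($f{\left(N,R \right)} = 1 - 67 = -66$)
$r = 88944$ ($r = - 2 \left(\left(-32121 - 12285\right) - 66\right) = - 2 \left(-44406 - 66\right) = \left(-2\right) \left(-44472\right) = 88944$)
$\frac{1}{57454 + r} = \frac{1}{57454 + 88944} = \frac{1}{146398}$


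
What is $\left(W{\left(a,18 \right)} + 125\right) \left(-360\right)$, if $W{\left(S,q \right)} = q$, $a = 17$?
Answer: $-51480$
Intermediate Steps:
$\left(W{\left(a,18 \right)} + 125\right) \left(-360\right) = \left(18 + 125\right) \left(-360\right) = 143 \left(-360\right) = -51480$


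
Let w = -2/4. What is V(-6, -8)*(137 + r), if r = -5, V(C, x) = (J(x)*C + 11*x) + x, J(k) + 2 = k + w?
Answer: -4356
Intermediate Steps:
w = -1/2 (w = -2*1/4 = -1/2 ≈ -0.50000)
J(k) = -5/2 + k (J(k) = -2 + (k - 1/2) = -2 + (-1/2 + k) = -5/2 + k)
V(C, x) = 12*x + C*(-5/2 + x) (V(C, x) = ((-5/2 + x)*C + 11*x) + x = (C*(-5/2 + x) + 11*x) + x = (11*x + C*(-5/2 + x)) + x = 12*x + C*(-5/2 + x))
V(-6, -8)*(137 + r) = (12*(-8) + (1/2)*(-6)*(-5 + 2*(-8)))*(137 - 5) = (-96 + (1/2)*(-6)*(-5 - 16))*132 = (-96 + (1/2)*(-6)*(-21))*132 = (-96 + 63)*132 = -33*132 = -4356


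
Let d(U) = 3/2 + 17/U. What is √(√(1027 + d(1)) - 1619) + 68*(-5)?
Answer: -340 + I*√(6476 - 2*√4182)/2 ≈ -340.0 + 39.833*I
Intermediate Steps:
d(U) = 3/2 + 17/U (d(U) = 3*(½) + 17/U = 3/2 + 17/U)
√(√(1027 + d(1)) - 1619) + 68*(-5) = √(√(1027 + (3/2 + 17/1)) - 1619) + 68*(-5) = √(√(1027 + (3/2 + 17*1)) - 1619) - 340 = √(√(1027 + (3/2 + 17)) - 1619) - 340 = √(√(1027 + 37/2) - 1619) - 340 = √(√(2091/2) - 1619) - 340 = √(√4182/2 - 1619) - 340 = √(-1619 + √4182/2) - 340 = -340 + √(-1619 + √4182/2)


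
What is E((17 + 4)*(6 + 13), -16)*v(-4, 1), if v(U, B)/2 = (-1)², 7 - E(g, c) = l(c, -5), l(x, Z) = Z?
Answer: 24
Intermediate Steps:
E(g, c) = 12 (E(g, c) = 7 - 1*(-5) = 7 + 5 = 12)
v(U, B) = 2 (v(U, B) = 2*(-1)² = 2*1 = 2)
E((17 + 4)*(6 + 13), -16)*v(-4, 1) = 12*2 = 24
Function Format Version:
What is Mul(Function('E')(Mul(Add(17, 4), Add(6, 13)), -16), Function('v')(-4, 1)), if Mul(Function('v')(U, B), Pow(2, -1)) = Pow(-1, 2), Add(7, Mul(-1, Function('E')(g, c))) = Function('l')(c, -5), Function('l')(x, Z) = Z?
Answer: 24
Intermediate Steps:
Function('E')(g, c) = 12 (Function('E')(g, c) = Add(7, Mul(-1, -5)) = Add(7, 5) = 12)
Function('v')(U, B) = 2 (Function('v')(U, B) = Mul(2, Pow(-1, 2)) = Mul(2, 1) = 2)
Mul(Function('E')(Mul(Add(17, 4), Add(6, 13)), -16), Function('v')(-4, 1)) = Mul(12, 2) = 24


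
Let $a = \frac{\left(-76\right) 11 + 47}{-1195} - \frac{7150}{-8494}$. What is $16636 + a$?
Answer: $\frac{84438067948}{5075165} \approx 16638.0$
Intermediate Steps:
$a = \frac{7623008}{5075165}$ ($a = \left(-836 + 47\right) \left(- \frac{1}{1195}\right) - - \frac{3575}{4247} = \left(-789\right) \left(- \frac{1}{1195}\right) + \frac{3575}{4247} = \frac{789}{1195} + \frac{3575}{4247} = \frac{7623008}{5075165} \approx 1.502$)
$16636 + a = 16636 + \frac{7623008}{5075165} = \frac{84438067948}{5075165}$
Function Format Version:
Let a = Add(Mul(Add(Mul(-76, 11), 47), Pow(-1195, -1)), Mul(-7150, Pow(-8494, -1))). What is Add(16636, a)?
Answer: Rational(84438067948, 5075165) ≈ 16638.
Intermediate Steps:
a = Rational(7623008, 5075165) (a = Add(Mul(Add(-836, 47), Rational(-1, 1195)), Mul(-7150, Rational(-1, 8494))) = Add(Mul(-789, Rational(-1, 1195)), Rational(3575, 4247)) = Add(Rational(789, 1195), Rational(3575, 4247)) = Rational(7623008, 5075165) ≈ 1.5020)
Add(16636, a) = Add(16636, Rational(7623008, 5075165)) = Rational(84438067948, 5075165)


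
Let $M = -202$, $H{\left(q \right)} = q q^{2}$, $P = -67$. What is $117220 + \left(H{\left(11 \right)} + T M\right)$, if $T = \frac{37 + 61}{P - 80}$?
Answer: $\frac{356057}{3} \approx 1.1869 \cdot 10^{5}$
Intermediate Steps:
$H{\left(q \right)} = q^{3}$
$T = - \frac{2}{3}$ ($T = \frac{37 + 61}{-67 - 80} = \frac{98}{-147} = 98 \left(- \frac{1}{147}\right) = - \frac{2}{3} \approx -0.66667$)
$117220 + \left(H{\left(11 \right)} + T M\right) = 117220 - \left(- \frac{404}{3} - 11^{3}\right) = 117220 + \left(1331 + \frac{404}{3}\right) = 117220 + \frac{4397}{3} = \frac{356057}{3}$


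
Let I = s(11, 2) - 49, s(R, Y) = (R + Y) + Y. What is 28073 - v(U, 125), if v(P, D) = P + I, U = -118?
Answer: 28225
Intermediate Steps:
s(R, Y) = R + 2*Y
I = -34 (I = (11 + 2*2) - 49 = (11 + 4) - 49 = 15 - 49 = -34)
v(P, D) = -34 + P (v(P, D) = P - 34 = -34 + P)
28073 - v(U, 125) = 28073 - (-34 - 118) = 28073 - 1*(-152) = 28073 + 152 = 28225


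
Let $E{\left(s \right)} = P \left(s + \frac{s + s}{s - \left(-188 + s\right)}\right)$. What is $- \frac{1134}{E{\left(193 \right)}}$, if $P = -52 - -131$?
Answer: $- \frac{106596}{1448465} \approx -0.073592$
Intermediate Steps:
$P = 79$ ($P = -52 + 131 = 79$)
$E{\left(s \right)} = \frac{7505 s}{94}$ ($E{\left(s \right)} = 79 \left(s + \frac{s + s}{s - \left(-188 + s\right)}\right) = 79 \left(s + \frac{2 s}{188}\right) = 79 \left(s + 2 s \frac{1}{188}\right) = 79 \left(s + \frac{s}{94}\right) = 79 \frac{95 s}{94} = \frac{7505 s}{94}$)
$- \frac{1134}{E{\left(193 \right)}} = - \frac{1134}{\frac{7505}{94} \cdot 193} = - \frac{1134}{\frac{1448465}{94}} = \left(-1134\right) \frac{94}{1448465} = - \frac{106596}{1448465}$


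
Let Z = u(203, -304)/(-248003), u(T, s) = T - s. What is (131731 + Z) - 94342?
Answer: 9272583660/248003 ≈ 37389.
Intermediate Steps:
Z = -507/248003 (Z = (203 - 1*(-304))/(-248003) = (203 + 304)*(-1/248003) = 507*(-1/248003) = -507/248003 ≈ -0.0020443)
(131731 + Z) - 94342 = (131731 - 507/248003) - 94342 = 32669682686/248003 - 94342 = 9272583660/248003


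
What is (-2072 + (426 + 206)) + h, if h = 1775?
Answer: 335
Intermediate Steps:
(-2072 + (426 + 206)) + h = (-2072 + (426 + 206)) + 1775 = (-2072 + 632) + 1775 = -1440 + 1775 = 335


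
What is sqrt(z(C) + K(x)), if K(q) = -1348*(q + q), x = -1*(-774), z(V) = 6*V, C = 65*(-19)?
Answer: I*sqrt(2094114) ≈ 1447.1*I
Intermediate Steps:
C = -1235
x = 774
K(q) = -2696*q
sqrt(z(C) + K(x)) = sqrt(6*(-1235) - 2696*774) = sqrt(-7410 - 2086704) = sqrt(-2094114) = I*sqrt(2094114)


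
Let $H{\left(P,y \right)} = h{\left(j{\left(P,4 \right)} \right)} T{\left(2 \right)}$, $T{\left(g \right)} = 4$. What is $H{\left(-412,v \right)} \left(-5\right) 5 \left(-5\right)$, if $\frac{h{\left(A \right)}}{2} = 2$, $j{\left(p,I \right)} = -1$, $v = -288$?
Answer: $2000$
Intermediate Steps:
$h{\left(A \right)} = 4$ ($h{\left(A \right)} = 2 \cdot 2 = 4$)
$H{\left(P,y \right)} = 16$ ($H{\left(P,y \right)} = 4 \cdot 4 = 16$)
$H{\left(-412,v \right)} \left(-5\right) 5 \left(-5\right) = 16 \left(-5\right) 5 \left(-5\right) = 16 \left(\left(-25\right) \left(-5\right)\right) = 16 \cdot 125 = 2000$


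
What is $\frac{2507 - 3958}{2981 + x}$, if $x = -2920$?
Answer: $- \frac{1451}{61} \approx -23.787$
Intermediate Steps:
$\frac{2507 - 3958}{2981 + x} = \frac{2507 - 3958}{2981 - 2920} = - \frac{1451}{61}$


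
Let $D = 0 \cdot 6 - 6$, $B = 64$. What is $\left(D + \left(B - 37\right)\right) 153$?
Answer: $3213$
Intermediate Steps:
$D = -6$ ($D = 0 - 6 = -6$)
$\left(D + \left(B - 37\right)\right) 153 = \left(-6 + \left(64 - 37\right)\right) 153 = \left(-6 + 27\right) 153 = 21 \cdot 153 = 3213$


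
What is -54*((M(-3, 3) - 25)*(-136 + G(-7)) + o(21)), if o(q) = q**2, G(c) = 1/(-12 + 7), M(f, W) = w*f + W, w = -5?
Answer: -376488/5 ≈ -75298.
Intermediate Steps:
M(f, W) = W - 5*f (M(f, W) = -5*f + W = W - 5*f)
G(c) = -1/5 (G(c) = 1/(-5) = -1/5)
-54*((M(-3, 3) - 25)*(-136 + G(-7)) + o(21)) = -54*(((3 - 5*(-3)) - 25)*(-136 - 1/5) + 21**2) = -54*(((3 + 15) - 25)*(-681/5) + 441) = -54*((18 - 25)*(-681/5) + 441) = -54*(-7*(-681/5) + 441) = -54*(4767/5 + 441) = -54*6972/5 = -376488/5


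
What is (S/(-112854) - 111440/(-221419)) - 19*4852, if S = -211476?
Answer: -383922695077514/4164669971 ≈ -92186.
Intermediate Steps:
(S/(-112854) - 111440/(-221419)) - 19*4852 = (-211476/(-112854) - 111440/(-221419)) - 19*4852 = (-211476*(-1/112854) - 111440*(-1/221419)) - 1*92188 = (35246/18809 + 111440/221419) - 92188 = 9900209034/4164669971 - 92188 = -383922695077514/4164669971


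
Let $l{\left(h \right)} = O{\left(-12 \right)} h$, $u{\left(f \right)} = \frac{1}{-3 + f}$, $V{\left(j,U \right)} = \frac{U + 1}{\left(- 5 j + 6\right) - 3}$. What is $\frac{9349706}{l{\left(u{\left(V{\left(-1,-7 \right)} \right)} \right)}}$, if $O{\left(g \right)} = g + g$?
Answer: $\frac{23374265}{16} \approx 1.4609 \cdot 10^{6}$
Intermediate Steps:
$O{\left(g \right)} = 2 g$
$V{\left(j,U \right)} = \frac{1 + U}{3 - 5 j}$ ($V{\left(j,U \right)} = \frac{1 + U}{\left(6 - 5 j\right) - 3} = \frac{1 + U}{3 - 5 j}$)
$l{\left(h \right)} = - 24 h$ ($l{\left(h \right)} = 2 \left(-12\right) h = - 24 h$)
$\frac{9349706}{l{\left(u{\left(V{\left(-1,-7 \right)} \right)} \right)}} = \frac{9349706}{\left(-24\right) \frac{1}{-3 + \frac{-1 - -7}{-3 + 5 \left(-1\right)}}} = \frac{9349706}{\left(-24\right) \frac{1}{-3 + \frac{-1 + 7}{-3 - 5}}} = \frac{9349706}{\left(-24\right) \frac{1}{-3 + \frac{1}{-8} \cdot 6}} = \frac{9349706}{\left(-24\right) \frac{1}{-3 - \frac{3}{4}}} = \frac{9349706}{\left(-24\right) \frac{1}{- \frac{15}{4}}} = \frac{9349706}{\left(-24\right) \left(- \frac{4}{15}\right)} = \frac{9349706}{\frac{32}{5}} = 9349706 \cdot \frac{5}{32} = \frac{23374265}{16}$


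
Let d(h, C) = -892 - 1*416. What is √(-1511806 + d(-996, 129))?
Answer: I*√1513114 ≈ 1230.1*I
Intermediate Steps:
d(h, C) = -1308 (d(h, C) = -892 - 416 = -1308)
√(-1511806 + d(-996, 129)) = √(-1511806 - 1308) = √(-1513114) = I*√1513114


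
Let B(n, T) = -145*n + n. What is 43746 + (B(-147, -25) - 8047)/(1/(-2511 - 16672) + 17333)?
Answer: 14545750241891/332498938 ≈ 43747.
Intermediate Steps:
B(n, T) = -144*n
43746 + (B(-147, -25) - 8047)/(1/(-2511 - 16672) + 17333) = 43746 + (-144*(-147) - 8047)/(1/(-2511 - 16672) + 17333) = 43746 + (21168 - 8047)/(1/(-19183) + 17333) = 43746 + 13121/(-1/19183 + 17333) = 43746 + 13121/(332498938/19183) = 43746 + 13121*(19183/332498938) = 43746 + 251700143/332498938 = 14545750241891/332498938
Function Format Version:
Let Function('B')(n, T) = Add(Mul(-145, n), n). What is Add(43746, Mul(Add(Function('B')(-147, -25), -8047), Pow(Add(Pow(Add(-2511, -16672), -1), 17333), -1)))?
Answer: Rational(14545750241891, 332498938) ≈ 43747.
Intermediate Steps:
Function('B')(n, T) = Mul(-144, n)
Add(43746, Mul(Add(Function('B')(-147, -25), -8047), Pow(Add(Pow(Add(-2511, -16672), -1), 17333), -1))) = Add(43746, Mul(Add(Mul(-144, -147), -8047), Pow(Add(Pow(Add(-2511, -16672), -1), 17333), -1))) = Add(43746, Mul(Add(21168, -8047), Pow(Add(Pow(-19183, -1), 17333), -1))) = Add(43746, Mul(13121, Pow(Add(Rational(-1, 19183), 17333), -1))) = Add(43746, Mul(13121, Pow(Rational(332498938, 19183), -1))) = Add(43746, Mul(13121, Rational(19183, 332498938))) = Add(43746, Rational(251700143, 332498938)) = Rational(14545750241891, 332498938)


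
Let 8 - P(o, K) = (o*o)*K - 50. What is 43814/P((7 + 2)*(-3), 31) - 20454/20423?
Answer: -1355866936/460354843 ≈ -2.9453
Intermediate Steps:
P(o, K) = 58 - K*o² (P(o, K) = 8 - ((o*o)*K - 50) = 8 - (o²*K - 50) = 8 - (K*o² - 50) = 8 - (-50 + K*o²) = 8 + (50 - K*o²) = 58 - K*o²)
43814/P((7 + 2)*(-3), 31) - 20454/20423 = 43814/(58 - 1*31*((7 + 2)*(-3))²) - 20454/20423 = 43814/(58 - 1*31*(9*(-3))²) - 20454*1/20423 = 43814/(58 - 1*31*(-27)²) - 20454/20423 = 43814/(58 - 1*31*729) - 20454/20423 = 43814/(58 - 22599) - 20454/20423 = 43814/(-22541) - 20454/20423 = 43814*(-1/22541) - 20454/20423 = -43814/22541 - 20454/20423 = -1355866936/460354843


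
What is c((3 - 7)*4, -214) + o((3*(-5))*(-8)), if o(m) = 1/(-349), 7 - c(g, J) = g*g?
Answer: -86902/349 ≈ -249.00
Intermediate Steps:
c(g, J) = 7 - g**2 (c(g, J) = 7 - g*g = 7 - g**2)
o(m) = -1/349
c((3 - 7)*4, -214) + o((3*(-5))*(-8)) = (7 - ((3 - 7)*4)**2) - 1/349 = (7 - (-4*4)**2) - 1/349 = (7 - 1*(-16)**2) - 1/349 = (7 - 1*256) - 1/349 = (7 - 256) - 1/349 = -249 - 1/349 = -86902/349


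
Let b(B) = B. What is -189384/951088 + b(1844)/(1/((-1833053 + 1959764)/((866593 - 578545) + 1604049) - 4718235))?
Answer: -217456343575161731793/24993760438 ≈ -8.7004e+9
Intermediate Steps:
-189384/951088 + b(1844)/(1/((-1833053 + 1959764)/((866593 - 578545) + 1604049) - 4718235)) = -189384/951088 + 1844/(1/((-1833053 + 1959764)/((866593 - 578545) + 1604049) - 4718235)) = -189384*1/951088 + 1844/(1/(126711/(288048 + 1604049) - 4718235)) = -23673/118886 + 1844/(1/(126711/1892097 - 4718235)) = -23673/118886 + 1844/(1/(126711*(1/1892097) - 4718235)) = -23673/118886 + 1844/(1/(14079/210233 - 4718235)) = -23673/118886 + 1844/(1/(-991928684676/210233)) = -23673/118886 + 1844/(-210233/991928684676) = -23673/118886 + 1844*(-991928684676/210233) = -23673/118886 - 1829116494542544/210233 = -217456343575161731793/24993760438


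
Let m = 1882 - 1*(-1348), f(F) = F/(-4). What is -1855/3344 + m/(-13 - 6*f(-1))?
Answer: -21656035/96976 ≈ -223.31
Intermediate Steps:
f(F) = -F/4 (f(F) = F*(-1/4) = -F/4)
m = 3230 (m = 1882 + 1348 = 3230)
-1855/3344 + m/(-13 - 6*f(-1)) = -1855/3344 + 3230/(-13 - (-3)*(-1)/2) = -1855*1/3344 + 3230/(-13 - 6*1/4) = -1855/3344 + 3230/(-13 - 3/2) = -1855/3344 + 3230/(-29/2) = -1855/3344 + 3230*(-2/29) = -1855/3344 - 6460/29 = -21656035/96976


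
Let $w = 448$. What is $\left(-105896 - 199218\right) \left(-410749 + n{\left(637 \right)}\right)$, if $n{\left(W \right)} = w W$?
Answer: $38253057522$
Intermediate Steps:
$n{\left(W \right)} = 448 W$
$\left(-105896 - 199218\right) \left(-410749 + n{\left(637 \right)}\right) = \left(-105896 - 199218\right) \left(-410749 + 448 \cdot 637\right) = - 305114 \left(-410749 + 285376\right) = \left(-305114\right) \left(-125373\right) = 38253057522$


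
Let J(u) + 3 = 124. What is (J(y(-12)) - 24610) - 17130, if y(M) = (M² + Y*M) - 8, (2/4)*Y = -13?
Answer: -41619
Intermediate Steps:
Y = -26 (Y = 2*(-13) = -26)
y(M) = -8 + M² - 26*M (y(M) = (M² - 26*M) - 8 = -8 + M² - 26*M)
J(u) = 121 (J(u) = -3 + 124 = 121)
(J(y(-12)) - 24610) - 17130 = (121 - 24610) - 17130 = -24489 - 17130 = -41619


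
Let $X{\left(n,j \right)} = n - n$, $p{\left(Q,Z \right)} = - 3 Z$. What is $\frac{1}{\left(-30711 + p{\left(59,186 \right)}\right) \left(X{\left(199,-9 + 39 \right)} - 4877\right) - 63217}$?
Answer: $\frac{1}{152435696} \approx 6.5601 \cdot 10^{-9}$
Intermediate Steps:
$X{\left(n,j \right)} = 0$
$\frac{1}{\left(-30711 + p{\left(59,186 \right)}\right) \left(X{\left(199,-9 + 39 \right)} - 4877\right) - 63217} = \frac{1}{\left(-30711 - 558\right) \left(0 - 4877\right) - 63217} = \frac{1}{\left(-30711 - 558\right) \left(-4877\right) - 63217} = \frac{1}{\left(-31269\right) \left(-4877\right) - 63217} = \frac{1}{152498913 - 63217} = \frac{1}{152435696}$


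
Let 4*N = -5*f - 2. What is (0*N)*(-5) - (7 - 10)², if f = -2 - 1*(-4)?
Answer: -9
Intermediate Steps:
f = 2 (f = -2 + 4 = 2)
N = -3 (N = (-5*2 - 2)/4 = (-10 - 2)/4 = (¼)*(-12) = -3)
(0*N)*(-5) - (7 - 10)² = (0*(-3))*(-5) - (7 - 10)² = 0*(-5) - 1*(-3)² = 0 - 1*9 = 0 - 9 = -9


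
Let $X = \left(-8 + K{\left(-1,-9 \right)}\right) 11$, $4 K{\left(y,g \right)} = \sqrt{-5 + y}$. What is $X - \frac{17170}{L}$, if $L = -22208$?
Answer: $- \frac{968567}{11104} + \frac{11 i \sqrt{6}}{4} \approx -87.227 + 6.7361 i$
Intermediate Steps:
$K{\left(y,g \right)} = \frac{\sqrt{-5 + y}}{4}$
$X = -88 + \frac{11 i \sqrt{6}}{4}$ ($X = \left(-8 + \frac{\sqrt{-5 - 1}}{4}\right) 11 = \left(-8 + \frac{\sqrt{-6}}{4}\right) 11 = \left(-8 + \frac{i \sqrt{6}}{4}\right) 11 = -88 + \frac{11 i \sqrt{6}}{4} \approx -88.0 + 6.7361 i$)
$X - \frac{17170}{L} = \left(-88 + \frac{11 i \sqrt{6}}{4}\right) - \frac{17170}{-22208} = \left(-88 + \frac{11 i \sqrt{6}}{4}\right) - - \frac{8585}{11104} = \left(-88 + \frac{11 i \sqrt{6}}{4}\right) + \frac{8585}{11104} = - \frac{968567}{11104} + \frac{11 i \sqrt{6}}{4}$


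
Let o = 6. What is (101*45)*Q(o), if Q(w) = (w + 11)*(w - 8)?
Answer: -154530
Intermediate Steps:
Q(w) = (-8 + w)*(11 + w) (Q(w) = (11 + w)*(-8 + w) = (-8 + w)*(11 + w))
(101*45)*Q(o) = (101*45)*(-88 + 6² + 3*6) = 4545*(-88 + 36 + 18) = 4545*(-34) = -154530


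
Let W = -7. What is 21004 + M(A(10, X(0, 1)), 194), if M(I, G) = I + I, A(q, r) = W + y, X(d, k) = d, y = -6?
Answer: 20978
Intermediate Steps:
A(q, r) = -13 (A(q, r) = -7 - 6 = -13)
M(I, G) = 2*I
21004 + M(A(10, X(0, 1)), 194) = 21004 + 2*(-13) = 21004 - 26 = 20978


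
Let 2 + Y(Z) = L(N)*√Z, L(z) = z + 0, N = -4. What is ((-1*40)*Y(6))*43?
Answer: 3440 + 6880*√6 ≈ 20293.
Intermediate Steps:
L(z) = z
Y(Z) = -2 - 4*√Z
((-1*40)*Y(6))*43 = ((-1*40)*(-2 - 4*√6))*43 = -40*(-2 - 4*√6)*43 = (80 + 160*√6)*43 = 3440 + 6880*√6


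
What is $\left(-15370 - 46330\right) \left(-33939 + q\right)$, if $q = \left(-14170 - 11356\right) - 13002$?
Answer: $4471213900$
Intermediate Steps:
$q = -38528$ ($q = -25526 - 13002 = -38528$)
$\left(-15370 - 46330\right) \left(-33939 + q\right) = \left(-15370 - 46330\right) \left(-33939 - 38528\right) = \left(-61700\right) \left(-72467\right) = 4471213900$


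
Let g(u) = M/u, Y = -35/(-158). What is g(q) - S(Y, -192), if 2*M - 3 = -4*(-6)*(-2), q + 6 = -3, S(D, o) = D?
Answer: 180/79 ≈ 2.2785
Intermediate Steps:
Y = 35/158 (Y = -35*(-1/158) = 35/158 ≈ 0.22152)
q = -9 (q = -6 - 3 = -9)
M = -45/2 (M = 3/2 + (-4*(-6)*(-2))/2 = 3/2 + (24*(-2))/2 = 3/2 + (1/2)*(-48) = 3/2 - 24 = -45/2 ≈ -22.500)
g(u) = -45/(2*u)
g(q) - S(Y, -192) = -45/2/(-9) - 1*35/158 = -45/2*(-1/9) - 35/158 = 5/2 - 35/158 = 180/79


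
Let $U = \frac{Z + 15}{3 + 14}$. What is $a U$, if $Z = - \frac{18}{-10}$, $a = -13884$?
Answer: $- \frac{1166256}{85} \approx -13721.0$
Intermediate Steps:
$Z = \frac{9}{5}$ ($Z = \left(-18\right) \left(- \frac{1}{10}\right) = \frac{9}{5} \approx 1.8$)
$U = \frac{84}{85}$ ($U = \frac{\frac{9}{5} + 15}{3 + 14} = \frac{84}{5 \cdot 17} = \frac{84}{5} \cdot \frac{1}{17} = \frac{84}{85} \approx 0.98824$)
$a U = \left(-13884\right) \frac{84}{85} = - \frac{1166256}{85}$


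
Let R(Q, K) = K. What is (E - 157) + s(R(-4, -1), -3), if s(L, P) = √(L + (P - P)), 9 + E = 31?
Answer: -135 + I ≈ -135.0 + 1.0*I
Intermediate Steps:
E = 22 (E = -9 + 31 = 22)
s(L, P) = √L (s(L, P) = √(L + 0) = √L)
(E - 157) + s(R(-4, -1), -3) = (22 - 157) + √(-1) = -135 + I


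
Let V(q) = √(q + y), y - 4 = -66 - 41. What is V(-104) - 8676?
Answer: -8676 + 3*I*√23 ≈ -8676.0 + 14.387*I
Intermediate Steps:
y = -103 (y = 4 + (-66 - 41) = 4 - 107 = -103)
V(q) = √(-103 + q) (V(q) = √(q - 103) = √(-103 + q))
V(-104) - 8676 = √(-103 - 104) - 8676 = √(-207) - 8676 = 3*I*√23 - 8676 = -8676 + 3*I*√23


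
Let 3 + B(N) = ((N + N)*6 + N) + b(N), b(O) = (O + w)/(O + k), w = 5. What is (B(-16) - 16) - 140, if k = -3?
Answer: -6962/19 ≈ -366.42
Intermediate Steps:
b(O) = (5 + O)/(-3 + O) (b(O) = (O + 5)/(O - 3) = (5 + O)/(-3 + O))
B(N) = -3 + 13*N + (5 + N)/(-3 + N) (B(N) = -3 + (((N + N)*6 + N) + (5 + N)/(-3 + N)) = -3 + (((2*N)*6 + N) + (5 + N)/(-3 + N)) = -3 + ((12*N + N) + (5 + N)/(-3 + N)) = -3 + (13*N + (5 + N)/(-3 + N)) = -3 + 13*N + (5 + N)/(-3 + N))
(B(-16) - 16) - 140 = ((14 - 41*(-16) + 13*(-16)²)/(-3 - 16) - 16) - 140 = ((14 + 656 + 13*256)/(-19) - 16) - 140 = (-(14 + 656 + 3328)/19 - 16) - 140 = (-1/19*3998 - 16) - 140 = (-3998/19 - 16) - 140 = -4302/19 - 140 = -6962/19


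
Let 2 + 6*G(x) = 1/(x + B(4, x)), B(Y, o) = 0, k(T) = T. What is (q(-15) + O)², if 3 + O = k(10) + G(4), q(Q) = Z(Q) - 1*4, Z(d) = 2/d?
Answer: 10609/1600 ≈ 6.6306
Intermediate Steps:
G(x) = -⅓ + 1/(6*x) (G(x) = -⅓ + 1/(6*(x + 0)) = -⅓ + 1/(6*x))
q(Q) = -4 + 2/Q (q(Q) = 2/Q - 1*4 = 2/Q - 4 = -4 + 2/Q)
O = 161/24 (O = -3 + (10 + (⅙)*(1 - 2*4)/4) = -3 + (10 + (⅙)*(¼)*(1 - 8)) = -3 + (10 + (⅙)*(¼)*(-7)) = -3 + (10 - 7/24) = -3 + 233/24 = 161/24 ≈ 6.7083)
(q(-15) + O)² = ((-4 + 2/(-15)) + 161/24)² = ((-4 + 2*(-1/15)) + 161/24)² = ((-4 - 2/15) + 161/24)² = (-62/15 + 161/24)² = (103/40)² = 10609/1600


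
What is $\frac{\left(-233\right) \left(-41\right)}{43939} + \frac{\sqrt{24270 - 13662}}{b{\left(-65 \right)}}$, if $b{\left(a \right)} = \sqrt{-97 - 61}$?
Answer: $\frac{9553}{43939} - \frac{2 i \sqrt{104754}}{79} \approx 0.21742 - 8.1938 i$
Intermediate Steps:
$b{\left(a \right)} = i \sqrt{158}$ ($b{\left(a \right)} = \sqrt{-158} = i \sqrt{158}$)
$\frac{\left(-233\right) \left(-41\right)}{43939} + \frac{\sqrt{24270 - 13662}}{b{\left(-65 \right)}} = \frac{\left(-233\right) \left(-41\right)}{43939} + \frac{\sqrt{24270 - 13662}}{i \sqrt{158}} = 9553 \cdot \frac{1}{43939} + \sqrt{10608} \left(- \frac{i \sqrt{158}}{158}\right) = \frac{9553}{43939} + 4 \sqrt{663} \left(- \frac{i \sqrt{158}}{158}\right) = \frac{9553}{43939} - \frac{2 i \sqrt{104754}}{79}$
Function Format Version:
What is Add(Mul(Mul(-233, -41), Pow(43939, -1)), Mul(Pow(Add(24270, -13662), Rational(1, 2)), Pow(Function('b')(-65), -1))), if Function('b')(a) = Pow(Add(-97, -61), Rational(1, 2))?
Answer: Add(Rational(9553, 43939), Mul(Rational(-2, 79), I, Pow(104754, Rational(1, 2)))) ≈ Add(0.21742, Mul(-8.1938, I))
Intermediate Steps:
Function('b')(a) = Mul(I, Pow(158, Rational(1, 2))) (Function('b')(a) = Pow(-158, Rational(1, 2)) = Mul(I, Pow(158, Rational(1, 2))))
Add(Mul(Mul(-233, -41), Pow(43939, -1)), Mul(Pow(Add(24270, -13662), Rational(1, 2)), Pow(Function('b')(-65), -1))) = Add(Mul(Mul(-233, -41), Pow(43939, -1)), Mul(Pow(Add(24270, -13662), Rational(1, 2)), Pow(Mul(I, Pow(158, Rational(1, 2))), -1))) = Add(Mul(9553, Rational(1, 43939)), Mul(Pow(10608, Rational(1, 2)), Mul(Rational(-1, 158), I, Pow(158, Rational(1, 2))))) = Add(Rational(9553, 43939), Mul(Mul(4, Pow(663, Rational(1, 2))), Mul(Rational(-1, 158), I, Pow(158, Rational(1, 2))))) = Add(Rational(9553, 43939), Mul(Rational(-2, 79), I, Pow(104754, Rational(1, 2))))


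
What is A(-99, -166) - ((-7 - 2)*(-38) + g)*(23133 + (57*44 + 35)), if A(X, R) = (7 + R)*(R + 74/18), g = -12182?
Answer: 912088741/3 ≈ 3.0403e+8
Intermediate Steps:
A(X, R) = (7 + R)*(37/9 + R) (A(X, R) = (7 + R)*(R + 74*(1/18)) = (7 + R)*(R + 37/9) = (7 + R)*(37/9 + R))
A(-99, -166) - ((-7 - 2)*(-38) + g)*(23133 + (57*44 + 35)) = (259/9 + (-166)² + (100/9)*(-166)) - ((-7 - 2)*(-38) - 12182)*(23133 + (57*44 + 35)) = (259/9 + 27556 - 16600/9) - (-9*(-38) - 12182)*(23133 + (2508 + 35)) = 77221/3 - (342 - 12182)*(23133 + 2543) = 77221/3 - (-11840)*25676 = 77221/3 - 1*(-304003840) = 77221/3 + 304003840 = 912088741/3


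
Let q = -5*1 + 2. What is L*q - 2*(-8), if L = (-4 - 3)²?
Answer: -131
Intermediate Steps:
q = -3 (q = -5 + 2 = -3)
L = 49 (L = (-7)² = 49)
L*q - 2*(-8) = 49*(-3) - 2*(-8) = -147 + 16 = -131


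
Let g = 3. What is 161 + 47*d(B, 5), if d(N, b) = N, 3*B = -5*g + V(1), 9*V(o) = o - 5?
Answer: -2186/27 ≈ -80.963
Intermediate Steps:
V(o) = -5/9 + o/9 (V(o) = (o - 5)/9 = (-5 + o)/9 = -5/9 + o/9)
B = -139/27 (B = (-5*3 + (-5/9 + (⅑)*1))/3 = (-15 + (-5/9 + ⅑))/3 = (-15 - 4/9)/3 = (⅓)*(-139/9) = -139/27 ≈ -5.1481)
161 + 47*d(B, 5) = 161 + 47*(-139/27) = 161 - 6533/27 = -2186/27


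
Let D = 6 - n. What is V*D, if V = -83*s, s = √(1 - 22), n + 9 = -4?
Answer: -1577*I*√21 ≈ -7226.7*I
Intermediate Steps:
n = -13 (n = -9 - 4 = -13)
s = I*√21 (s = √(-21) = I*√21 ≈ 4.5826*I)
D = 19 (D = 6 - 1*(-13) = 6 + 13 = 19)
V = -83*I*√21 ≈ -380.35*I
V*D = -83*I*√21*19 = -1577*I*√21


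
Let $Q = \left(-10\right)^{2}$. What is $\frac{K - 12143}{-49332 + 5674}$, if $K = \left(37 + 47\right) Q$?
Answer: $\frac{3743}{43658} \approx 0.085735$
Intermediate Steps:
$Q = 100$
$K = 8400$ ($K = \left(37 + 47\right) 100 = 84 \cdot 100 = 8400$)
$\frac{K - 12143}{-49332 + 5674} = \frac{8400 - 12143}{-49332 + 5674} = - \frac{3743}{-43658} = \left(-3743\right) \left(- \frac{1}{43658}\right) = \frac{3743}{43658}$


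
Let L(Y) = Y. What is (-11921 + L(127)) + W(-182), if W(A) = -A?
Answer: -11612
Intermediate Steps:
(-11921 + L(127)) + W(-182) = (-11921 + 127) - 1*(-182) = -11794 + 182 = -11612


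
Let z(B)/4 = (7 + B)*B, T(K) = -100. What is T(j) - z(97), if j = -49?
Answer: -40452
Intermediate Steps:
z(B) = 4*B*(7 + B) (z(B) = 4*((7 + B)*B) = 4*(B*(7 + B)) = 4*B*(7 + B))
T(j) - z(97) = -100 - 4*97*(7 + 97) = -100 - 4*97*104 = -100 - 1*40352 = -100 - 40352 = -40452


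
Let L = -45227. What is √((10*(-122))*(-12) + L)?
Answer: I*√30587 ≈ 174.89*I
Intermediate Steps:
√((10*(-122))*(-12) + L) = √((10*(-122))*(-12) - 45227) = √(-1220*(-12) - 45227) = √(14640 - 45227) = √(-30587) = I*√30587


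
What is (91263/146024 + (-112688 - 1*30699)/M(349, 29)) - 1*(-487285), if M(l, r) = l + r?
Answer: 13437900891823/27598536 ≈ 4.8691e+5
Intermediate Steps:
(91263/146024 + (-112688 - 1*30699)/M(349, 29)) - 1*(-487285) = (91263/146024 + (-112688 - 1*30699)/(349 + 29)) - 1*(-487285) = (91263*(1/146024) + (-112688 - 30699)/378) + 487285 = (91263/146024 - 143387*1/378) + 487285 = (91263/146024 - 143387/378) + 487285 = -10451722937/27598536 + 487285 = 13437900891823/27598536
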